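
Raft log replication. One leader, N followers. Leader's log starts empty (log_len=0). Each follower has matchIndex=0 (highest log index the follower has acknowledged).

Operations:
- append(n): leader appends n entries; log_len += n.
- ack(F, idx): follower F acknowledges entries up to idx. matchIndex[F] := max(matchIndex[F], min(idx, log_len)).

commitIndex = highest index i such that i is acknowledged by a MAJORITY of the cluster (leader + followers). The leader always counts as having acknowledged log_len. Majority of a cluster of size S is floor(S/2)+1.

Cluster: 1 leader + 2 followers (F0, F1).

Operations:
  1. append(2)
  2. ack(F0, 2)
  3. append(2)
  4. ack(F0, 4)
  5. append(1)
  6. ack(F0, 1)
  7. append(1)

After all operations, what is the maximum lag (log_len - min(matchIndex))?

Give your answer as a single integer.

Answer: 6

Derivation:
Op 1: append 2 -> log_len=2
Op 2: F0 acks idx 2 -> match: F0=2 F1=0; commitIndex=2
Op 3: append 2 -> log_len=4
Op 4: F0 acks idx 4 -> match: F0=4 F1=0; commitIndex=4
Op 5: append 1 -> log_len=5
Op 6: F0 acks idx 1 -> match: F0=4 F1=0; commitIndex=4
Op 7: append 1 -> log_len=6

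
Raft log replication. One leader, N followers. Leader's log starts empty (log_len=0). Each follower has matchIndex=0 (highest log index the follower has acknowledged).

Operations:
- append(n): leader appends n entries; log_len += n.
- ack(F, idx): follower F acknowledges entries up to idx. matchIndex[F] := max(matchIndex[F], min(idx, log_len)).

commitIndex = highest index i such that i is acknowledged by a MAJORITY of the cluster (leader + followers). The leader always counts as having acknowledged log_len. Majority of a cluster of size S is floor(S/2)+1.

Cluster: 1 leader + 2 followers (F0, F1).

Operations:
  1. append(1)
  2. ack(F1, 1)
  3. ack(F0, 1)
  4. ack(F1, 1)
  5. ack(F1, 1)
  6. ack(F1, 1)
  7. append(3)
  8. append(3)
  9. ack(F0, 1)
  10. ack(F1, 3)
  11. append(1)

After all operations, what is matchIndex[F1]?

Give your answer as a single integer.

Op 1: append 1 -> log_len=1
Op 2: F1 acks idx 1 -> match: F0=0 F1=1; commitIndex=1
Op 3: F0 acks idx 1 -> match: F0=1 F1=1; commitIndex=1
Op 4: F1 acks idx 1 -> match: F0=1 F1=1; commitIndex=1
Op 5: F1 acks idx 1 -> match: F0=1 F1=1; commitIndex=1
Op 6: F1 acks idx 1 -> match: F0=1 F1=1; commitIndex=1
Op 7: append 3 -> log_len=4
Op 8: append 3 -> log_len=7
Op 9: F0 acks idx 1 -> match: F0=1 F1=1; commitIndex=1
Op 10: F1 acks idx 3 -> match: F0=1 F1=3; commitIndex=3
Op 11: append 1 -> log_len=8

Answer: 3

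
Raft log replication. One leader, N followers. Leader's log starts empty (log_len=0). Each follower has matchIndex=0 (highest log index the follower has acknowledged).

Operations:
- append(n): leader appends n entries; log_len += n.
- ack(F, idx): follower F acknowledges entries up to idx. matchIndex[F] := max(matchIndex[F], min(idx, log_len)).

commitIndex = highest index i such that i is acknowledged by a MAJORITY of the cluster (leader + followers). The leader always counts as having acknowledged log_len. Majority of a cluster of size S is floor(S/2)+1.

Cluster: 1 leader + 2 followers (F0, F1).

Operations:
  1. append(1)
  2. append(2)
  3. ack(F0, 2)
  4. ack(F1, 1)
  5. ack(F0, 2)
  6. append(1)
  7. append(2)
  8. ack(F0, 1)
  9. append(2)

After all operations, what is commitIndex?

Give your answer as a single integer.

Op 1: append 1 -> log_len=1
Op 2: append 2 -> log_len=3
Op 3: F0 acks idx 2 -> match: F0=2 F1=0; commitIndex=2
Op 4: F1 acks idx 1 -> match: F0=2 F1=1; commitIndex=2
Op 5: F0 acks idx 2 -> match: F0=2 F1=1; commitIndex=2
Op 6: append 1 -> log_len=4
Op 7: append 2 -> log_len=6
Op 8: F0 acks idx 1 -> match: F0=2 F1=1; commitIndex=2
Op 9: append 2 -> log_len=8

Answer: 2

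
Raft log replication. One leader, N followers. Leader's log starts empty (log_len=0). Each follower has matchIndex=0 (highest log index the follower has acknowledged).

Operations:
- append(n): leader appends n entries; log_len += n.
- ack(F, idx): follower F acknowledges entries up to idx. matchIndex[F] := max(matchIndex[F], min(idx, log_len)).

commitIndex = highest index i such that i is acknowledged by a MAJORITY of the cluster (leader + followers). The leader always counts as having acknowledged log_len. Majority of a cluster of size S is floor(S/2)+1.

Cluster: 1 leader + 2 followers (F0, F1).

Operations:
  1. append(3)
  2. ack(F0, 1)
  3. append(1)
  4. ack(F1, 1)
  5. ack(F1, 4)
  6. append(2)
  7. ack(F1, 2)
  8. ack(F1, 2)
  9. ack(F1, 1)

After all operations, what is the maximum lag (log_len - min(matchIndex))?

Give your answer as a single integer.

Answer: 5

Derivation:
Op 1: append 3 -> log_len=3
Op 2: F0 acks idx 1 -> match: F0=1 F1=0; commitIndex=1
Op 3: append 1 -> log_len=4
Op 4: F1 acks idx 1 -> match: F0=1 F1=1; commitIndex=1
Op 5: F1 acks idx 4 -> match: F0=1 F1=4; commitIndex=4
Op 6: append 2 -> log_len=6
Op 7: F1 acks idx 2 -> match: F0=1 F1=4; commitIndex=4
Op 8: F1 acks idx 2 -> match: F0=1 F1=4; commitIndex=4
Op 9: F1 acks idx 1 -> match: F0=1 F1=4; commitIndex=4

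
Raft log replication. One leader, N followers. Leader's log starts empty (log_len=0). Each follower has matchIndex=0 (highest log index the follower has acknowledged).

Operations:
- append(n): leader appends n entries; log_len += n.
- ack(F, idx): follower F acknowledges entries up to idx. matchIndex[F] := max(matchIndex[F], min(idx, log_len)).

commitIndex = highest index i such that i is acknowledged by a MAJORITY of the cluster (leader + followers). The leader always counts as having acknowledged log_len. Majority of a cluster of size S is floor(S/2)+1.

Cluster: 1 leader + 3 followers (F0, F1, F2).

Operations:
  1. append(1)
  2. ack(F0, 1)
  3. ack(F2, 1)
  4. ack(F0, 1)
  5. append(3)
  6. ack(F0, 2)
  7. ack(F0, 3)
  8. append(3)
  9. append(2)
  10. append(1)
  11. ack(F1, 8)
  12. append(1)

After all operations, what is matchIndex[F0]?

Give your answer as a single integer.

Op 1: append 1 -> log_len=1
Op 2: F0 acks idx 1 -> match: F0=1 F1=0 F2=0; commitIndex=0
Op 3: F2 acks idx 1 -> match: F0=1 F1=0 F2=1; commitIndex=1
Op 4: F0 acks idx 1 -> match: F0=1 F1=0 F2=1; commitIndex=1
Op 5: append 3 -> log_len=4
Op 6: F0 acks idx 2 -> match: F0=2 F1=0 F2=1; commitIndex=1
Op 7: F0 acks idx 3 -> match: F0=3 F1=0 F2=1; commitIndex=1
Op 8: append 3 -> log_len=7
Op 9: append 2 -> log_len=9
Op 10: append 1 -> log_len=10
Op 11: F1 acks idx 8 -> match: F0=3 F1=8 F2=1; commitIndex=3
Op 12: append 1 -> log_len=11

Answer: 3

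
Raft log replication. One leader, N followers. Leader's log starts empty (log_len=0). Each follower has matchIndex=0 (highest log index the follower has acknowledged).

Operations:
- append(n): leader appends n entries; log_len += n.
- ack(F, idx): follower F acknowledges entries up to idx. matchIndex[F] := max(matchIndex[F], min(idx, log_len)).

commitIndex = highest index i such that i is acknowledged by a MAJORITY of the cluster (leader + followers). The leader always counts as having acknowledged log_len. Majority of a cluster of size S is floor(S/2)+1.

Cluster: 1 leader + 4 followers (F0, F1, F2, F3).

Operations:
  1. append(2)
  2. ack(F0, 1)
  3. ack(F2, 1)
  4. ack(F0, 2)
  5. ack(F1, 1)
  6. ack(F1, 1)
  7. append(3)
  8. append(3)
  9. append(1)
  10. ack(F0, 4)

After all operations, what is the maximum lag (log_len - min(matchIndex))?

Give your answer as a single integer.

Answer: 9

Derivation:
Op 1: append 2 -> log_len=2
Op 2: F0 acks idx 1 -> match: F0=1 F1=0 F2=0 F3=0; commitIndex=0
Op 3: F2 acks idx 1 -> match: F0=1 F1=0 F2=1 F3=0; commitIndex=1
Op 4: F0 acks idx 2 -> match: F0=2 F1=0 F2=1 F3=0; commitIndex=1
Op 5: F1 acks idx 1 -> match: F0=2 F1=1 F2=1 F3=0; commitIndex=1
Op 6: F1 acks idx 1 -> match: F0=2 F1=1 F2=1 F3=0; commitIndex=1
Op 7: append 3 -> log_len=5
Op 8: append 3 -> log_len=8
Op 9: append 1 -> log_len=9
Op 10: F0 acks idx 4 -> match: F0=4 F1=1 F2=1 F3=0; commitIndex=1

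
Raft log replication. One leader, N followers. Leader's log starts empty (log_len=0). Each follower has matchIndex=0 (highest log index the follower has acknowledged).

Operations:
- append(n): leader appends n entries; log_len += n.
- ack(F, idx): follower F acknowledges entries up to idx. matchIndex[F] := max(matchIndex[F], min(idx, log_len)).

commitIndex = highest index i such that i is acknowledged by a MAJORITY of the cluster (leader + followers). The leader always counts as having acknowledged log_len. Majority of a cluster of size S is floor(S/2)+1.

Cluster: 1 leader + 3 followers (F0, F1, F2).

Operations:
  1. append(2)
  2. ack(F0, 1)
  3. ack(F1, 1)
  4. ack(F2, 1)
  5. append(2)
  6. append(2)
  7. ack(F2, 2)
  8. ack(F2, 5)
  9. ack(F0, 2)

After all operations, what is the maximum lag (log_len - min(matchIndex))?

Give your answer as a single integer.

Op 1: append 2 -> log_len=2
Op 2: F0 acks idx 1 -> match: F0=1 F1=0 F2=0; commitIndex=0
Op 3: F1 acks idx 1 -> match: F0=1 F1=1 F2=0; commitIndex=1
Op 4: F2 acks idx 1 -> match: F0=1 F1=1 F2=1; commitIndex=1
Op 5: append 2 -> log_len=4
Op 6: append 2 -> log_len=6
Op 7: F2 acks idx 2 -> match: F0=1 F1=1 F2=2; commitIndex=1
Op 8: F2 acks idx 5 -> match: F0=1 F1=1 F2=5; commitIndex=1
Op 9: F0 acks idx 2 -> match: F0=2 F1=1 F2=5; commitIndex=2

Answer: 5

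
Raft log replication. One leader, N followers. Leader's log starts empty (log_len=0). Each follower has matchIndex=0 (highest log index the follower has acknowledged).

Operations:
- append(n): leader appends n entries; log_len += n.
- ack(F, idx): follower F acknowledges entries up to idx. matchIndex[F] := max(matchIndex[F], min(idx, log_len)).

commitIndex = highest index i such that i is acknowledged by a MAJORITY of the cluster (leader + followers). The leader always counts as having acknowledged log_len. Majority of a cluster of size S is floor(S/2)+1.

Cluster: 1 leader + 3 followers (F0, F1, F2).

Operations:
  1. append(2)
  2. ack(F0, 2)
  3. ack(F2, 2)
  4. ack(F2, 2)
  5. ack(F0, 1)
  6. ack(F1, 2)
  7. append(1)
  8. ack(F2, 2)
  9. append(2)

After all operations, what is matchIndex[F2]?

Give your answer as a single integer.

Op 1: append 2 -> log_len=2
Op 2: F0 acks idx 2 -> match: F0=2 F1=0 F2=0; commitIndex=0
Op 3: F2 acks idx 2 -> match: F0=2 F1=0 F2=2; commitIndex=2
Op 4: F2 acks idx 2 -> match: F0=2 F1=0 F2=2; commitIndex=2
Op 5: F0 acks idx 1 -> match: F0=2 F1=0 F2=2; commitIndex=2
Op 6: F1 acks idx 2 -> match: F0=2 F1=2 F2=2; commitIndex=2
Op 7: append 1 -> log_len=3
Op 8: F2 acks idx 2 -> match: F0=2 F1=2 F2=2; commitIndex=2
Op 9: append 2 -> log_len=5

Answer: 2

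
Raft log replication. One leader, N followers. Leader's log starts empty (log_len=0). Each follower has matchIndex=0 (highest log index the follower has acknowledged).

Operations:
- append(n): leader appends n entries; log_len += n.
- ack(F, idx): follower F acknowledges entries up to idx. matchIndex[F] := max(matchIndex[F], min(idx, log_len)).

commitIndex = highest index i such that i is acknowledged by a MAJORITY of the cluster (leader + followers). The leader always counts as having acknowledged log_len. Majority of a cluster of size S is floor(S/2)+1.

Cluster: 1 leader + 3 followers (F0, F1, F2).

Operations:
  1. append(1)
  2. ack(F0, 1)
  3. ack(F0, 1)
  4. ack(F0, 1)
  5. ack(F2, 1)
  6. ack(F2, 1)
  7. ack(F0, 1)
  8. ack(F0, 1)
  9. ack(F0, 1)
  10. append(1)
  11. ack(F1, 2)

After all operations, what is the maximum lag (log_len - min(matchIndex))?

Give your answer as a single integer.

Op 1: append 1 -> log_len=1
Op 2: F0 acks idx 1 -> match: F0=1 F1=0 F2=0; commitIndex=0
Op 3: F0 acks idx 1 -> match: F0=1 F1=0 F2=0; commitIndex=0
Op 4: F0 acks idx 1 -> match: F0=1 F1=0 F2=0; commitIndex=0
Op 5: F2 acks idx 1 -> match: F0=1 F1=0 F2=1; commitIndex=1
Op 6: F2 acks idx 1 -> match: F0=1 F1=0 F2=1; commitIndex=1
Op 7: F0 acks idx 1 -> match: F0=1 F1=0 F2=1; commitIndex=1
Op 8: F0 acks idx 1 -> match: F0=1 F1=0 F2=1; commitIndex=1
Op 9: F0 acks idx 1 -> match: F0=1 F1=0 F2=1; commitIndex=1
Op 10: append 1 -> log_len=2
Op 11: F1 acks idx 2 -> match: F0=1 F1=2 F2=1; commitIndex=1

Answer: 1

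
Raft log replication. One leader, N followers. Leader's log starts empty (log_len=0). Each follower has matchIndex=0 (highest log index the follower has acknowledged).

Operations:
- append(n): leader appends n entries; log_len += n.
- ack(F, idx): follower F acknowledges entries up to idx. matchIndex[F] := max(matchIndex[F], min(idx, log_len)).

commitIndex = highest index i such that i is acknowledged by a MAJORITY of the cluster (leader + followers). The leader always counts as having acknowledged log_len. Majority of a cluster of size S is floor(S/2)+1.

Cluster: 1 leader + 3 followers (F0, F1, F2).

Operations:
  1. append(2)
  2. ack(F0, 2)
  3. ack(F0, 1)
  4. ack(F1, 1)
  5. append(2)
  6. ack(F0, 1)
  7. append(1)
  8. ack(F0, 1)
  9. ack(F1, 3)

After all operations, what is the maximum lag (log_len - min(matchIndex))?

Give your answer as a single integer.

Answer: 5

Derivation:
Op 1: append 2 -> log_len=2
Op 2: F0 acks idx 2 -> match: F0=2 F1=0 F2=0; commitIndex=0
Op 3: F0 acks idx 1 -> match: F0=2 F1=0 F2=0; commitIndex=0
Op 4: F1 acks idx 1 -> match: F0=2 F1=1 F2=0; commitIndex=1
Op 5: append 2 -> log_len=4
Op 6: F0 acks idx 1 -> match: F0=2 F1=1 F2=0; commitIndex=1
Op 7: append 1 -> log_len=5
Op 8: F0 acks idx 1 -> match: F0=2 F1=1 F2=0; commitIndex=1
Op 9: F1 acks idx 3 -> match: F0=2 F1=3 F2=0; commitIndex=2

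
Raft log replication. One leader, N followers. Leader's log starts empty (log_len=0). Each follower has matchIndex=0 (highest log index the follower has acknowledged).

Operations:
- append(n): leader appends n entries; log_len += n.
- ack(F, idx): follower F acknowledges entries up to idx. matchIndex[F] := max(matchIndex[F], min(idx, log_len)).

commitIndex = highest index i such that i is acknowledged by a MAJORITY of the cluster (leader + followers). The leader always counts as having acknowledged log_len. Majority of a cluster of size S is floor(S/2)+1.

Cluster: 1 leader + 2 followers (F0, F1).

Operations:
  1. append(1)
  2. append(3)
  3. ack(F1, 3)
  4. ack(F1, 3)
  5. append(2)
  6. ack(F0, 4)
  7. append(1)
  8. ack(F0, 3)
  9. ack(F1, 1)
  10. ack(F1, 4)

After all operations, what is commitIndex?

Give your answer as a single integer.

Op 1: append 1 -> log_len=1
Op 2: append 3 -> log_len=4
Op 3: F1 acks idx 3 -> match: F0=0 F1=3; commitIndex=3
Op 4: F1 acks idx 3 -> match: F0=0 F1=3; commitIndex=3
Op 5: append 2 -> log_len=6
Op 6: F0 acks idx 4 -> match: F0=4 F1=3; commitIndex=4
Op 7: append 1 -> log_len=7
Op 8: F0 acks idx 3 -> match: F0=4 F1=3; commitIndex=4
Op 9: F1 acks idx 1 -> match: F0=4 F1=3; commitIndex=4
Op 10: F1 acks idx 4 -> match: F0=4 F1=4; commitIndex=4

Answer: 4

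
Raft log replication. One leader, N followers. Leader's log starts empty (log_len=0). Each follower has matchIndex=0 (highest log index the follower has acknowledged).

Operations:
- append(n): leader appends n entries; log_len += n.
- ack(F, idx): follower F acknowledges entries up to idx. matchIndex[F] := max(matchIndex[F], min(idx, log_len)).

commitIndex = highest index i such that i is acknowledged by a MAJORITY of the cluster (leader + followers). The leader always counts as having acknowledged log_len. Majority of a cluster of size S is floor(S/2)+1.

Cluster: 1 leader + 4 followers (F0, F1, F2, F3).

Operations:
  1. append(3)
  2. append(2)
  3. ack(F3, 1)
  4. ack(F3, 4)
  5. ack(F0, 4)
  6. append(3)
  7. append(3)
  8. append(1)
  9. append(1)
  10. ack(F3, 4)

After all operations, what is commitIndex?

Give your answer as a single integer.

Op 1: append 3 -> log_len=3
Op 2: append 2 -> log_len=5
Op 3: F3 acks idx 1 -> match: F0=0 F1=0 F2=0 F3=1; commitIndex=0
Op 4: F3 acks idx 4 -> match: F0=0 F1=0 F2=0 F3=4; commitIndex=0
Op 5: F0 acks idx 4 -> match: F0=4 F1=0 F2=0 F3=4; commitIndex=4
Op 6: append 3 -> log_len=8
Op 7: append 3 -> log_len=11
Op 8: append 1 -> log_len=12
Op 9: append 1 -> log_len=13
Op 10: F3 acks idx 4 -> match: F0=4 F1=0 F2=0 F3=4; commitIndex=4

Answer: 4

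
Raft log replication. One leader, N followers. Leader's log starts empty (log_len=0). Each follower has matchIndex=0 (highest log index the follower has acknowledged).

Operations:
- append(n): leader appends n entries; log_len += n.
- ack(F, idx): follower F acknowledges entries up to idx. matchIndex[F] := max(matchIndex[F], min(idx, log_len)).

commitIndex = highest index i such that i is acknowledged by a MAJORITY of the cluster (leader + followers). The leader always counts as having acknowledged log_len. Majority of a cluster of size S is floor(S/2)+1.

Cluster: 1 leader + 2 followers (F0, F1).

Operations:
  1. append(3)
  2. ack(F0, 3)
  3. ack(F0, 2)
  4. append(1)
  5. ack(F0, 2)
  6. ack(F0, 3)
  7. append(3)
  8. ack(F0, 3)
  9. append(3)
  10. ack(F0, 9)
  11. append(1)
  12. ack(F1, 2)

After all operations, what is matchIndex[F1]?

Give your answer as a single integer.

Answer: 2

Derivation:
Op 1: append 3 -> log_len=3
Op 2: F0 acks idx 3 -> match: F0=3 F1=0; commitIndex=3
Op 3: F0 acks idx 2 -> match: F0=3 F1=0; commitIndex=3
Op 4: append 1 -> log_len=4
Op 5: F0 acks idx 2 -> match: F0=3 F1=0; commitIndex=3
Op 6: F0 acks idx 3 -> match: F0=3 F1=0; commitIndex=3
Op 7: append 3 -> log_len=7
Op 8: F0 acks idx 3 -> match: F0=3 F1=0; commitIndex=3
Op 9: append 3 -> log_len=10
Op 10: F0 acks idx 9 -> match: F0=9 F1=0; commitIndex=9
Op 11: append 1 -> log_len=11
Op 12: F1 acks idx 2 -> match: F0=9 F1=2; commitIndex=9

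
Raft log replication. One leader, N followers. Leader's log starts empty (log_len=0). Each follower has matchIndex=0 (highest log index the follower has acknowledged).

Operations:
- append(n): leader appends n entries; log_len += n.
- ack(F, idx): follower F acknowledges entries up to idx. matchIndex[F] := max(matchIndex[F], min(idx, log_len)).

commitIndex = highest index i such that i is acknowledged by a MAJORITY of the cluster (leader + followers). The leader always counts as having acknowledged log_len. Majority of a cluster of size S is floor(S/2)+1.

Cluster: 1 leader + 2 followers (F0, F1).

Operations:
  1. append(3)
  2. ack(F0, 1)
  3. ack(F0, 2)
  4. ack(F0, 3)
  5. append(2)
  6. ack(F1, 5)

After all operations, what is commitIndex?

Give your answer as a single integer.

Op 1: append 3 -> log_len=3
Op 2: F0 acks idx 1 -> match: F0=1 F1=0; commitIndex=1
Op 3: F0 acks idx 2 -> match: F0=2 F1=0; commitIndex=2
Op 4: F0 acks idx 3 -> match: F0=3 F1=0; commitIndex=3
Op 5: append 2 -> log_len=5
Op 6: F1 acks idx 5 -> match: F0=3 F1=5; commitIndex=5

Answer: 5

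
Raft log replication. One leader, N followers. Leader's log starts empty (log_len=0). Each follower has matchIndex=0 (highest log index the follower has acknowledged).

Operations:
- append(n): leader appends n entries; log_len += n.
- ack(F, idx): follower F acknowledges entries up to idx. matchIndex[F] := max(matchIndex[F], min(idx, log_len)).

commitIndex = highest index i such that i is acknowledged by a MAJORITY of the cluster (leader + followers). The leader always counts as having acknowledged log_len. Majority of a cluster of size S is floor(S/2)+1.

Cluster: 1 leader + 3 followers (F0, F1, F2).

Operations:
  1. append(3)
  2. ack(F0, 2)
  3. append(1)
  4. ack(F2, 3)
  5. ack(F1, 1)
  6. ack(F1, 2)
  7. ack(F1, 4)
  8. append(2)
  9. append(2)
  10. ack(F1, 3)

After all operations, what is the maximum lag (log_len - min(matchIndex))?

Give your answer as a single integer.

Op 1: append 3 -> log_len=3
Op 2: F0 acks idx 2 -> match: F0=2 F1=0 F2=0; commitIndex=0
Op 3: append 1 -> log_len=4
Op 4: F2 acks idx 3 -> match: F0=2 F1=0 F2=3; commitIndex=2
Op 5: F1 acks idx 1 -> match: F0=2 F1=1 F2=3; commitIndex=2
Op 6: F1 acks idx 2 -> match: F0=2 F1=2 F2=3; commitIndex=2
Op 7: F1 acks idx 4 -> match: F0=2 F1=4 F2=3; commitIndex=3
Op 8: append 2 -> log_len=6
Op 9: append 2 -> log_len=8
Op 10: F1 acks idx 3 -> match: F0=2 F1=4 F2=3; commitIndex=3

Answer: 6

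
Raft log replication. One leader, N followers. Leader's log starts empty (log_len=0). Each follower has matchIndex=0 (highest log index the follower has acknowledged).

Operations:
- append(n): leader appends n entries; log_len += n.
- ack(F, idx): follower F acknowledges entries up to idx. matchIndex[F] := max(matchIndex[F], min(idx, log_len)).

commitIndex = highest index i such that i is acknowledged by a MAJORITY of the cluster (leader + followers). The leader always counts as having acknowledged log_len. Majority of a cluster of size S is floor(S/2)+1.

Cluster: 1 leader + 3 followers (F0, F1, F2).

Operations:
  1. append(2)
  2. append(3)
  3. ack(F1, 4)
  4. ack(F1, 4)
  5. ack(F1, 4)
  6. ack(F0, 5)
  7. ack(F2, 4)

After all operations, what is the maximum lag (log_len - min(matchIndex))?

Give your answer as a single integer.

Op 1: append 2 -> log_len=2
Op 2: append 3 -> log_len=5
Op 3: F1 acks idx 4 -> match: F0=0 F1=4 F2=0; commitIndex=0
Op 4: F1 acks idx 4 -> match: F0=0 F1=4 F2=0; commitIndex=0
Op 5: F1 acks idx 4 -> match: F0=0 F1=4 F2=0; commitIndex=0
Op 6: F0 acks idx 5 -> match: F0=5 F1=4 F2=0; commitIndex=4
Op 7: F2 acks idx 4 -> match: F0=5 F1=4 F2=4; commitIndex=4

Answer: 1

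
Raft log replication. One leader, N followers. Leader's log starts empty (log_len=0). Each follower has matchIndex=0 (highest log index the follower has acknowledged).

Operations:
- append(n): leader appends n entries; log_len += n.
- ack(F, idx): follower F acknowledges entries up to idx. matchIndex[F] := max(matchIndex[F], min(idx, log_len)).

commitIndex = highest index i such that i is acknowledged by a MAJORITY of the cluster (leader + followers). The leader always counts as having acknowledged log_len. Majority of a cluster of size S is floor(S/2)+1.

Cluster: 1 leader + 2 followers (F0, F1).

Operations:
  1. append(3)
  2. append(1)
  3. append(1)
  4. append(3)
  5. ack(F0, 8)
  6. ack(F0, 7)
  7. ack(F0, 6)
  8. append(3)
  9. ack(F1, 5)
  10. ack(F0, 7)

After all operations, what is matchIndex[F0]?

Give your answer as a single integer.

Op 1: append 3 -> log_len=3
Op 2: append 1 -> log_len=4
Op 3: append 1 -> log_len=5
Op 4: append 3 -> log_len=8
Op 5: F0 acks idx 8 -> match: F0=8 F1=0; commitIndex=8
Op 6: F0 acks idx 7 -> match: F0=8 F1=0; commitIndex=8
Op 7: F0 acks idx 6 -> match: F0=8 F1=0; commitIndex=8
Op 8: append 3 -> log_len=11
Op 9: F1 acks idx 5 -> match: F0=8 F1=5; commitIndex=8
Op 10: F0 acks idx 7 -> match: F0=8 F1=5; commitIndex=8

Answer: 8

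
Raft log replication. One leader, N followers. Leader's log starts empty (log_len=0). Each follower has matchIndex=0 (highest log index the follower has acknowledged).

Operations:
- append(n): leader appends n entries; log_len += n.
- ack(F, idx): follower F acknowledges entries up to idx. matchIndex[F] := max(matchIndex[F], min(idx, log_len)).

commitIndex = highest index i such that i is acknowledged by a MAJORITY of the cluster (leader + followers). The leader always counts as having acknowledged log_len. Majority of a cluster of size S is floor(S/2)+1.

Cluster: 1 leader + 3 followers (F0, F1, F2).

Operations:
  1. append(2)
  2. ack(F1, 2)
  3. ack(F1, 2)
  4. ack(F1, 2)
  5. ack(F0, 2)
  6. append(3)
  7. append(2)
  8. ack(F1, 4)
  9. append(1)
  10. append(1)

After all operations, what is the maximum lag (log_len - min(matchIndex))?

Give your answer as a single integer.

Answer: 9

Derivation:
Op 1: append 2 -> log_len=2
Op 2: F1 acks idx 2 -> match: F0=0 F1=2 F2=0; commitIndex=0
Op 3: F1 acks idx 2 -> match: F0=0 F1=2 F2=0; commitIndex=0
Op 4: F1 acks idx 2 -> match: F0=0 F1=2 F2=0; commitIndex=0
Op 5: F0 acks idx 2 -> match: F0=2 F1=2 F2=0; commitIndex=2
Op 6: append 3 -> log_len=5
Op 7: append 2 -> log_len=7
Op 8: F1 acks idx 4 -> match: F0=2 F1=4 F2=0; commitIndex=2
Op 9: append 1 -> log_len=8
Op 10: append 1 -> log_len=9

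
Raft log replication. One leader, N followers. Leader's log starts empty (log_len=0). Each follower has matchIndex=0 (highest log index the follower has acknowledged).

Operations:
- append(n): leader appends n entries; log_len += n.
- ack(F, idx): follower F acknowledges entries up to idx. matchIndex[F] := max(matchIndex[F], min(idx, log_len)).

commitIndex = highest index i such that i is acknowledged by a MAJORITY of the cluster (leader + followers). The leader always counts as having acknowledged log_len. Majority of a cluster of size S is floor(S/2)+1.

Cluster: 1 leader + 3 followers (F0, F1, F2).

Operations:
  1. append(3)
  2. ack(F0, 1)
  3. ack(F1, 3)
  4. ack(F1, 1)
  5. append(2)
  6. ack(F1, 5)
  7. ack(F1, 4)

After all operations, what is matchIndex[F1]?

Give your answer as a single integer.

Op 1: append 3 -> log_len=3
Op 2: F0 acks idx 1 -> match: F0=1 F1=0 F2=0; commitIndex=0
Op 3: F1 acks idx 3 -> match: F0=1 F1=3 F2=0; commitIndex=1
Op 4: F1 acks idx 1 -> match: F0=1 F1=3 F2=0; commitIndex=1
Op 5: append 2 -> log_len=5
Op 6: F1 acks idx 5 -> match: F0=1 F1=5 F2=0; commitIndex=1
Op 7: F1 acks idx 4 -> match: F0=1 F1=5 F2=0; commitIndex=1

Answer: 5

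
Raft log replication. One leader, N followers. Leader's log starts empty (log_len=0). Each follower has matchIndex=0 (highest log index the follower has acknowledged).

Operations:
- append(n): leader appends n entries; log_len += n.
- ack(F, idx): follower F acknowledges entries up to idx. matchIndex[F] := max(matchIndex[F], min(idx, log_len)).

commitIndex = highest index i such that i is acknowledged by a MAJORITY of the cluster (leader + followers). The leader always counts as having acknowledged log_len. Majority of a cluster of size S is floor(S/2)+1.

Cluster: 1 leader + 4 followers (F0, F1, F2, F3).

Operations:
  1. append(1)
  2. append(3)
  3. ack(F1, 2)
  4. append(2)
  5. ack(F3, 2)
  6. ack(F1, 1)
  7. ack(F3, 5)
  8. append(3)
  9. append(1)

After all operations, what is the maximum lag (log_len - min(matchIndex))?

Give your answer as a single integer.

Op 1: append 1 -> log_len=1
Op 2: append 3 -> log_len=4
Op 3: F1 acks idx 2 -> match: F0=0 F1=2 F2=0 F3=0; commitIndex=0
Op 4: append 2 -> log_len=6
Op 5: F3 acks idx 2 -> match: F0=0 F1=2 F2=0 F3=2; commitIndex=2
Op 6: F1 acks idx 1 -> match: F0=0 F1=2 F2=0 F3=2; commitIndex=2
Op 7: F3 acks idx 5 -> match: F0=0 F1=2 F2=0 F3=5; commitIndex=2
Op 8: append 3 -> log_len=9
Op 9: append 1 -> log_len=10

Answer: 10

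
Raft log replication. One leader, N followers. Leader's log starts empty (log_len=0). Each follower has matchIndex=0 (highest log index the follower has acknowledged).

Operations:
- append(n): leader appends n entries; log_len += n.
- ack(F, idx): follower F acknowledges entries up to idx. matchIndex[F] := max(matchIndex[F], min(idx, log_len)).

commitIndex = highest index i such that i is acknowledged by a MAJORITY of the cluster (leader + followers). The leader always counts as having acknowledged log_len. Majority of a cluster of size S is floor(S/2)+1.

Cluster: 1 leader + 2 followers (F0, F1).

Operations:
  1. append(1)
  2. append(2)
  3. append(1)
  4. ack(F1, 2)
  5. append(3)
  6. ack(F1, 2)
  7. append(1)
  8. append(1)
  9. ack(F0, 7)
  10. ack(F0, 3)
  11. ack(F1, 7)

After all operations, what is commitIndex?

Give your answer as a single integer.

Op 1: append 1 -> log_len=1
Op 2: append 2 -> log_len=3
Op 3: append 1 -> log_len=4
Op 4: F1 acks idx 2 -> match: F0=0 F1=2; commitIndex=2
Op 5: append 3 -> log_len=7
Op 6: F1 acks idx 2 -> match: F0=0 F1=2; commitIndex=2
Op 7: append 1 -> log_len=8
Op 8: append 1 -> log_len=9
Op 9: F0 acks idx 7 -> match: F0=7 F1=2; commitIndex=7
Op 10: F0 acks idx 3 -> match: F0=7 F1=2; commitIndex=7
Op 11: F1 acks idx 7 -> match: F0=7 F1=7; commitIndex=7

Answer: 7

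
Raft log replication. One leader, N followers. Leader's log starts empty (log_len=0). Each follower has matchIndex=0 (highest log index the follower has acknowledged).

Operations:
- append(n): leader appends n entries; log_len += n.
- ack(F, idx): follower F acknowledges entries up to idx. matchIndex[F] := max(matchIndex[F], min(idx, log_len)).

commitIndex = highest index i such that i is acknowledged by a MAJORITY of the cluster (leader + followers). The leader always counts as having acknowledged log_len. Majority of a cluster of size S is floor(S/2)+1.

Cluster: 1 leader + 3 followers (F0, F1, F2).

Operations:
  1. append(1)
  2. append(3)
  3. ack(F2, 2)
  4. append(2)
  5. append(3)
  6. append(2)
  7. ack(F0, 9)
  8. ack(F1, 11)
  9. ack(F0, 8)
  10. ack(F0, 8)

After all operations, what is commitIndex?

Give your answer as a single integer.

Op 1: append 1 -> log_len=1
Op 2: append 3 -> log_len=4
Op 3: F2 acks idx 2 -> match: F0=0 F1=0 F2=2; commitIndex=0
Op 4: append 2 -> log_len=6
Op 5: append 3 -> log_len=9
Op 6: append 2 -> log_len=11
Op 7: F0 acks idx 9 -> match: F0=9 F1=0 F2=2; commitIndex=2
Op 8: F1 acks idx 11 -> match: F0=9 F1=11 F2=2; commitIndex=9
Op 9: F0 acks idx 8 -> match: F0=9 F1=11 F2=2; commitIndex=9
Op 10: F0 acks idx 8 -> match: F0=9 F1=11 F2=2; commitIndex=9

Answer: 9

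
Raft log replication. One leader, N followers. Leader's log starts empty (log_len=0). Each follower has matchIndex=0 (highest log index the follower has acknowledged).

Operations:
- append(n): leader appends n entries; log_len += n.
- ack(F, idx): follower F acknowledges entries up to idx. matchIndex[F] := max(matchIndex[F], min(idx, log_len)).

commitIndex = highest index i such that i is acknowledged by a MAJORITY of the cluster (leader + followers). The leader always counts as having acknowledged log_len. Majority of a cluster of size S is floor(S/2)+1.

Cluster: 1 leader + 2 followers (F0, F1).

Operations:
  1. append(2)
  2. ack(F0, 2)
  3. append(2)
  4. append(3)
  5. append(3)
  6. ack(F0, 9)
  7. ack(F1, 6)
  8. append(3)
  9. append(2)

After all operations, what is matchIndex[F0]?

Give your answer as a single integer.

Answer: 9

Derivation:
Op 1: append 2 -> log_len=2
Op 2: F0 acks idx 2 -> match: F0=2 F1=0; commitIndex=2
Op 3: append 2 -> log_len=4
Op 4: append 3 -> log_len=7
Op 5: append 3 -> log_len=10
Op 6: F0 acks idx 9 -> match: F0=9 F1=0; commitIndex=9
Op 7: F1 acks idx 6 -> match: F0=9 F1=6; commitIndex=9
Op 8: append 3 -> log_len=13
Op 9: append 2 -> log_len=15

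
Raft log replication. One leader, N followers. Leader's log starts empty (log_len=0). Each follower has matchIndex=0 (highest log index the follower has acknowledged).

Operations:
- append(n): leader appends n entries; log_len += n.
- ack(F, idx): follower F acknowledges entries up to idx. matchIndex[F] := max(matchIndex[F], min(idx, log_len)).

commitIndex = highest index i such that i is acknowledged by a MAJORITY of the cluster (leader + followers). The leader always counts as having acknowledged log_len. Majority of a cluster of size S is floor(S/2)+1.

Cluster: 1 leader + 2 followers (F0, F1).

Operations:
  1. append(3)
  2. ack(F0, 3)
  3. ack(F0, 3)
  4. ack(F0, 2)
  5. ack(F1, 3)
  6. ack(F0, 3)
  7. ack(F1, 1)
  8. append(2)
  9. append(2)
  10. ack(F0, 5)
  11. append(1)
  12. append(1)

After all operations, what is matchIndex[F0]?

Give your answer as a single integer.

Answer: 5

Derivation:
Op 1: append 3 -> log_len=3
Op 2: F0 acks idx 3 -> match: F0=3 F1=0; commitIndex=3
Op 3: F0 acks idx 3 -> match: F0=3 F1=0; commitIndex=3
Op 4: F0 acks idx 2 -> match: F0=3 F1=0; commitIndex=3
Op 5: F1 acks idx 3 -> match: F0=3 F1=3; commitIndex=3
Op 6: F0 acks idx 3 -> match: F0=3 F1=3; commitIndex=3
Op 7: F1 acks idx 1 -> match: F0=3 F1=3; commitIndex=3
Op 8: append 2 -> log_len=5
Op 9: append 2 -> log_len=7
Op 10: F0 acks idx 5 -> match: F0=5 F1=3; commitIndex=5
Op 11: append 1 -> log_len=8
Op 12: append 1 -> log_len=9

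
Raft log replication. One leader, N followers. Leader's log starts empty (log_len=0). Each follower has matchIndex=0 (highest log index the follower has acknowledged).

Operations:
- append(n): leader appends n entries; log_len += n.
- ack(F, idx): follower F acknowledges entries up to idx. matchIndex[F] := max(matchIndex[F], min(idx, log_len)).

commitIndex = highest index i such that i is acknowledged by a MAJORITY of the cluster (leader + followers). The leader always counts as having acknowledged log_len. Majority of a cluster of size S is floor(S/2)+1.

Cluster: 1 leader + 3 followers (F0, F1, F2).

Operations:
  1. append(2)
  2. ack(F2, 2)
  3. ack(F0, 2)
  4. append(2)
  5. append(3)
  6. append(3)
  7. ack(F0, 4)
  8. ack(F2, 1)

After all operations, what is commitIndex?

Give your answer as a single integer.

Answer: 2

Derivation:
Op 1: append 2 -> log_len=2
Op 2: F2 acks idx 2 -> match: F0=0 F1=0 F2=2; commitIndex=0
Op 3: F0 acks idx 2 -> match: F0=2 F1=0 F2=2; commitIndex=2
Op 4: append 2 -> log_len=4
Op 5: append 3 -> log_len=7
Op 6: append 3 -> log_len=10
Op 7: F0 acks idx 4 -> match: F0=4 F1=0 F2=2; commitIndex=2
Op 8: F2 acks idx 1 -> match: F0=4 F1=0 F2=2; commitIndex=2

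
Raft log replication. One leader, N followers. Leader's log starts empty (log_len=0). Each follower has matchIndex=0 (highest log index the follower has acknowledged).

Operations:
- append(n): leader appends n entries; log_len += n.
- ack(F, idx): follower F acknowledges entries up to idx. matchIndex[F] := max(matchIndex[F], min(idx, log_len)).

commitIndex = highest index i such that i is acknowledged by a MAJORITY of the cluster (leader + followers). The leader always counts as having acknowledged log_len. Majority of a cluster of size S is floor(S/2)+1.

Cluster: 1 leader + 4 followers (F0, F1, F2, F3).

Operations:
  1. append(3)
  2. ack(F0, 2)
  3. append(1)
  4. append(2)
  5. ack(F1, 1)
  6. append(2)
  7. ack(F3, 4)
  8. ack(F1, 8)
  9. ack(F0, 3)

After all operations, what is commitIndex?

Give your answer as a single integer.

Op 1: append 3 -> log_len=3
Op 2: F0 acks idx 2 -> match: F0=2 F1=0 F2=0 F3=0; commitIndex=0
Op 3: append 1 -> log_len=4
Op 4: append 2 -> log_len=6
Op 5: F1 acks idx 1 -> match: F0=2 F1=1 F2=0 F3=0; commitIndex=1
Op 6: append 2 -> log_len=8
Op 7: F3 acks idx 4 -> match: F0=2 F1=1 F2=0 F3=4; commitIndex=2
Op 8: F1 acks idx 8 -> match: F0=2 F1=8 F2=0 F3=4; commitIndex=4
Op 9: F0 acks idx 3 -> match: F0=3 F1=8 F2=0 F3=4; commitIndex=4

Answer: 4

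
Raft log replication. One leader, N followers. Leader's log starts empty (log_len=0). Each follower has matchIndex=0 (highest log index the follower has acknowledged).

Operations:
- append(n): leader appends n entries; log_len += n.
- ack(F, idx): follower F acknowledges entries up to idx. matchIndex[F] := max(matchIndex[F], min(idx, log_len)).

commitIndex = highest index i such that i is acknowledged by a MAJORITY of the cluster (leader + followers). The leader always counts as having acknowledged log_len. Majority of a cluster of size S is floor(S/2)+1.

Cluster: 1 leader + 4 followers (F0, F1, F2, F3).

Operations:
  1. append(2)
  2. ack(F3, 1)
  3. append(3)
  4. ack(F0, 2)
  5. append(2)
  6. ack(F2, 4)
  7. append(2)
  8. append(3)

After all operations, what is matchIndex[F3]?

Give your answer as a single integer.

Op 1: append 2 -> log_len=2
Op 2: F3 acks idx 1 -> match: F0=0 F1=0 F2=0 F3=1; commitIndex=0
Op 3: append 3 -> log_len=5
Op 4: F0 acks idx 2 -> match: F0=2 F1=0 F2=0 F3=1; commitIndex=1
Op 5: append 2 -> log_len=7
Op 6: F2 acks idx 4 -> match: F0=2 F1=0 F2=4 F3=1; commitIndex=2
Op 7: append 2 -> log_len=9
Op 8: append 3 -> log_len=12

Answer: 1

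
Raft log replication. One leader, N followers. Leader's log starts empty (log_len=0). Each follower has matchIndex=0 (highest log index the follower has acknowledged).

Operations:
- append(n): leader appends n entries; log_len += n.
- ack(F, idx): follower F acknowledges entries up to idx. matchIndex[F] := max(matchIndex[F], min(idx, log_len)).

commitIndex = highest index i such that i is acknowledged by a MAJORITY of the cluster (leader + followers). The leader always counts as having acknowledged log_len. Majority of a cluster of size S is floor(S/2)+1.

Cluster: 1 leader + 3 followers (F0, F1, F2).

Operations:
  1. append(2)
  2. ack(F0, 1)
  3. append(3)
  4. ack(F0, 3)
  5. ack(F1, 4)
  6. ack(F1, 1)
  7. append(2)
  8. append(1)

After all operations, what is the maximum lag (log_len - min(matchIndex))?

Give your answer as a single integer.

Op 1: append 2 -> log_len=2
Op 2: F0 acks idx 1 -> match: F0=1 F1=0 F2=0; commitIndex=0
Op 3: append 3 -> log_len=5
Op 4: F0 acks idx 3 -> match: F0=3 F1=0 F2=0; commitIndex=0
Op 5: F1 acks idx 4 -> match: F0=3 F1=4 F2=0; commitIndex=3
Op 6: F1 acks idx 1 -> match: F0=3 F1=4 F2=0; commitIndex=3
Op 7: append 2 -> log_len=7
Op 8: append 1 -> log_len=8

Answer: 8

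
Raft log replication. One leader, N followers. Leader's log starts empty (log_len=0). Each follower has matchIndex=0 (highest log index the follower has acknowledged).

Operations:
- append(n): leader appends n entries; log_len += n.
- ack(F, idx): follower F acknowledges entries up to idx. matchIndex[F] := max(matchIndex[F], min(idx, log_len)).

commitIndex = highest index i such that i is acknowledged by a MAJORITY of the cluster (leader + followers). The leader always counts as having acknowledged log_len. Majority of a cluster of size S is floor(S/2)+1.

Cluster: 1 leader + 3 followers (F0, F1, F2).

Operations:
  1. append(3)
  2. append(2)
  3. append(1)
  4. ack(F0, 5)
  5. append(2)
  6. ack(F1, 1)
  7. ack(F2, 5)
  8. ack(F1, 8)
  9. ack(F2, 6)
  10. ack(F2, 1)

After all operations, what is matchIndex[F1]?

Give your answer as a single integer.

Op 1: append 3 -> log_len=3
Op 2: append 2 -> log_len=5
Op 3: append 1 -> log_len=6
Op 4: F0 acks idx 5 -> match: F0=5 F1=0 F2=0; commitIndex=0
Op 5: append 2 -> log_len=8
Op 6: F1 acks idx 1 -> match: F0=5 F1=1 F2=0; commitIndex=1
Op 7: F2 acks idx 5 -> match: F0=5 F1=1 F2=5; commitIndex=5
Op 8: F1 acks idx 8 -> match: F0=5 F1=8 F2=5; commitIndex=5
Op 9: F2 acks idx 6 -> match: F0=5 F1=8 F2=6; commitIndex=6
Op 10: F2 acks idx 1 -> match: F0=5 F1=8 F2=6; commitIndex=6

Answer: 8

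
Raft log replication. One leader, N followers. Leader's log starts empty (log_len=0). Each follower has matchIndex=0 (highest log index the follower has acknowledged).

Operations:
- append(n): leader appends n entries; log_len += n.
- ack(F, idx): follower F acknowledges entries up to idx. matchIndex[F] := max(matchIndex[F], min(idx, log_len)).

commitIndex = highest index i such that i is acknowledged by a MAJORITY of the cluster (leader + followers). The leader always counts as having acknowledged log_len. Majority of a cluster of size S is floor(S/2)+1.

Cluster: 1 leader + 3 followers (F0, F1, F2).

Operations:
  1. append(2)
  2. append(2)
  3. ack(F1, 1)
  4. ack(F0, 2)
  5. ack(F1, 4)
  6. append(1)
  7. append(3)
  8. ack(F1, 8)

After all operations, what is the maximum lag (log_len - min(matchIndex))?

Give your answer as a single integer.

Answer: 8

Derivation:
Op 1: append 2 -> log_len=2
Op 2: append 2 -> log_len=4
Op 3: F1 acks idx 1 -> match: F0=0 F1=1 F2=0; commitIndex=0
Op 4: F0 acks idx 2 -> match: F0=2 F1=1 F2=0; commitIndex=1
Op 5: F1 acks idx 4 -> match: F0=2 F1=4 F2=0; commitIndex=2
Op 6: append 1 -> log_len=5
Op 7: append 3 -> log_len=8
Op 8: F1 acks idx 8 -> match: F0=2 F1=8 F2=0; commitIndex=2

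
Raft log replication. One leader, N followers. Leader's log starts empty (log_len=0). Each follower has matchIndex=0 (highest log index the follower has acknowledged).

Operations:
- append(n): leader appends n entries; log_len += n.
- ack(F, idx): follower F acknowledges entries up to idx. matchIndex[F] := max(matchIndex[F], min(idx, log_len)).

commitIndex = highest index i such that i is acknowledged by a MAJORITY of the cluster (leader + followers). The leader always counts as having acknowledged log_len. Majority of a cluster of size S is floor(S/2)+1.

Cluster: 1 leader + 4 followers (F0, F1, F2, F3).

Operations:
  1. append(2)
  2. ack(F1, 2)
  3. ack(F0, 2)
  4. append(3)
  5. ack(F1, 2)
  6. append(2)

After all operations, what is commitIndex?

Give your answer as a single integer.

Op 1: append 2 -> log_len=2
Op 2: F1 acks idx 2 -> match: F0=0 F1=2 F2=0 F3=0; commitIndex=0
Op 3: F0 acks idx 2 -> match: F0=2 F1=2 F2=0 F3=0; commitIndex=2
Op 4: append 3 -> log_len=5
Op 5: F1 acks idx 2 -> match: F0=2 F1=2 F2=0 F3=0; commitIndex=2
Op 6: append 2 -> log_len=7

Answer: 2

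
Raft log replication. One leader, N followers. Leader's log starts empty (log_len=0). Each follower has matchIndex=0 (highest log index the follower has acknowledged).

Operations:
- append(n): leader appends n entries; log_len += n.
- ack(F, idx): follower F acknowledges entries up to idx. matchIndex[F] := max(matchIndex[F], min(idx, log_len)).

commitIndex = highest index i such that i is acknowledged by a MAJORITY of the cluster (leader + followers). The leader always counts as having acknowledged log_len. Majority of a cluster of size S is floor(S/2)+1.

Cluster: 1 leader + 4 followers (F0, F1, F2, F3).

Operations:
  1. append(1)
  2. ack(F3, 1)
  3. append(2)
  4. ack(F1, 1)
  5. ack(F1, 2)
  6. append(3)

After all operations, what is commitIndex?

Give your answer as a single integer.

Answer: 1

Derivation:
Op 1: append 1 -> log_len=1
Op 2: F3 acks idx 1 -> match: F0=0 F1=0 F2=0 F3=1; commitIndex=0
Op 3: append 2 -> log_len=3
Op 4: F1 acks idx 1 -> match: F0=0 F1=1 F2=0 F3=1; commitIndex=1
Op 5: F1 acks idx 2 -> match: F0=0 F1=2 F2=0 F3=1; commitIndex=1
Op 6: append 3 -> log_len=6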